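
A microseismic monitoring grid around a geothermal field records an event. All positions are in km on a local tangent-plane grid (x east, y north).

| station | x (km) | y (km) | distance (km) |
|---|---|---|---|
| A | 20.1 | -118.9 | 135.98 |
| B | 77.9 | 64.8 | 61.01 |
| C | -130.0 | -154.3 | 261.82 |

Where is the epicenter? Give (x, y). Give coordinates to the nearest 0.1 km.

Circle about each station: (x − 20.1)² + (y + 118.9)² = 135.98²; (x − 77.9)² + (y − 64.8)² = 61.01²; (x + 130.0)² + (y + 154.3)² = 261.82².
Subtracting the A equation from the B and C equations removes the quadratic terms:
115.6 x + 367.4 y = 10494.57
-300.2 x − 70.8 y = -23891.88
Solving the 2×2 system: x ≈ 78.7, y ≈ 3.8 km.

x ≈ 78.7 km, y ≈ 3.8 km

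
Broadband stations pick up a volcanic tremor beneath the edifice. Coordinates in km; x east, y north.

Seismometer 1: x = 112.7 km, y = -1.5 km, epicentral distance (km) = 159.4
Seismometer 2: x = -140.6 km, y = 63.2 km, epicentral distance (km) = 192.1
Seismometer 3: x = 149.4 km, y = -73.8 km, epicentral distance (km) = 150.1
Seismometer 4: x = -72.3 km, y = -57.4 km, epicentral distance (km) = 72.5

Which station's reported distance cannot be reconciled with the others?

Seismometer 1

Solve using three stations at a time. Using Seismometer 2, Seismometer 3, Seismometer 4 (subtract circle equations pairwise → linear system) gives (x, y) ≈ (-0.6, -68.4).
Distances from that point to each station vs reported:
  Seismometer 1: calculated 131.6 vs reported 159.4 → residual 27.8 km
  Seismometer 2: calculated 192.1 vs reported 192.1 → residual 0.0 km
  Seismometer 3: calculated 150.1 vs reported 150.1 → residual 0.0 km
  Seismometer 4: calculated 72.5 vs reported 72.5 → residual 0.0 km
Seismometer 2, Seismometer 3, Seismometer 4 are mutually consistent (residuals ≈ 0); Seismometer 1 is off by 27.8 km.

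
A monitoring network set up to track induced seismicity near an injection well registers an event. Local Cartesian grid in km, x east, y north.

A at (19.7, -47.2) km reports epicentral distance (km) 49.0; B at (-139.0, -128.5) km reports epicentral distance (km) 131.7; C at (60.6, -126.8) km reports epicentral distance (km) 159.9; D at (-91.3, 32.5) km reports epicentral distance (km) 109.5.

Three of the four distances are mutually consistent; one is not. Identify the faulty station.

C

Solve using three stations at a time. Using A, B, D (subtract circle equations pairwise → linear system) gives (x, y) ≈ (-28.3, -57.1).
Distances from that point to each station vs reported:
  A: calculated 49.0 vs reported 49.0 → residual 0.0 km
  B: calculated 131.7 vs reported 131.7 → residual 0.0 km
  C: calculated 113.0 vs reported 159.9 → residual 46.9 km
  D: calculated 109.5 vs reported 109.5 → residual 0.0 km
A, B, D are mutually consistent (residuals ≈ 0); C is off by 46.9 km.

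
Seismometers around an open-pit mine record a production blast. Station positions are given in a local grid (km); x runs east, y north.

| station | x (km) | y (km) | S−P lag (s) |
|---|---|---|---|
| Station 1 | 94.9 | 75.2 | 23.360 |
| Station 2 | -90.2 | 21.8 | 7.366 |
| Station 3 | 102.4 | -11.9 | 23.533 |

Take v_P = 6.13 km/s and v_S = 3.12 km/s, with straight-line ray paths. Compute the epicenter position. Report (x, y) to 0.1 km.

Distance from S−P lag: d = Δt · v_P v_S / (v_P − v_S) = Δt · (6.13·3.12)/(6.13−3.12) ≈ 6.3540·Δt.
So d_Station 1 = 148.43, d_Station 2 = 46.80, d_Station 3 = 149.53 km.
Circle about each station: (x − 94.9)² + (y − 75.2)² = 148.43²; (x + 90.2)² + (y − 21.8)² = 46.80²; (x − 102.4)² + (y + 11.9)² = 149.53².
Subtracting the Station 1 equation from the Station 2 and Station 3 equations removes the quadratic terms:
-370.2 x − 106.8 y = 13791.45
15.0 x − 174.2 y = -4361.44
Solving the 2×2 system: x ≈ -43.4, y ≈ 21.3 km.

-43.4 km east, 21.3 km north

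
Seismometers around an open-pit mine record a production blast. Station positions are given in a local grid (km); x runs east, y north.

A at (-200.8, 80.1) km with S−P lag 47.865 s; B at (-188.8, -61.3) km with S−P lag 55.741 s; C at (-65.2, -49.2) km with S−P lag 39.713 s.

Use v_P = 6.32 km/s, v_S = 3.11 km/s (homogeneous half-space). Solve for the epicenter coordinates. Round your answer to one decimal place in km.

Distance from S−P lag: d = Δt · v_P v_S / (v_P − v_S) = Δt · (6.32·3.11)/(6.32−3.11) ≈ 6.1231·Δt.
So d_A = 293.08, d_B = 341.31, d_C = 243.17 km.
Circle about each station: (x + 200.8)² + (y − 80.1)² = 293.08²; (x + 188.8)² + (y + 61.3)² = 341.31²; (x + 65.2)² + (y + 49.2)² = 243.17².
Subtracting pairs of circle equations eliminates x²+y² and gives linear equations (the radical axes):
24.0 x − 282.8 y = -37930.15
271.2 x − 258.6 y = -13300.73
Solving the 2×2 system: x ≈ 85.8, y ≈ 141.4 km.

85.8 km east, 141.4 km north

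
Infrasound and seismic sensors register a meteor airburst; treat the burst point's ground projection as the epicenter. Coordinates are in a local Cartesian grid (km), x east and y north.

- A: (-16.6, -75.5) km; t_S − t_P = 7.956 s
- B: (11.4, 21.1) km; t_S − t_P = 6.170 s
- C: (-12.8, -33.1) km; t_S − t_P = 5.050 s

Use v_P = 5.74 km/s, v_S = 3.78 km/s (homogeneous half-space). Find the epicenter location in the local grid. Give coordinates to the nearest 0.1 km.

Distance from S−P lag: d = Δt · v_P v_S / (v_P − v_S) = Δt · (5.74·3.78)/(5.74−3.78) ≈ 11.0700·Δt.
So d_A = 88.07, d_B = 68.30, d_C = 55.90 km.
Circle about each station: (x + 16.6)² + (y + 75.5)² = 88.07²; (x − 11.4)² + (y − 21.1)² = 68.30²; (x + 12.8)² + (y + 33.1)² = 55.90².
Subtracting the A equation from the B and C equations removes the quadratic terms:
56.0 x + 193.2 y = -2309.21
7.6 x + 84.8 y = -84.85
Solving the 2×2 system: x ≈ -54.7, y ≈ 3.9 km.

x ≈ -54.7 km, y ≈ 3.9 km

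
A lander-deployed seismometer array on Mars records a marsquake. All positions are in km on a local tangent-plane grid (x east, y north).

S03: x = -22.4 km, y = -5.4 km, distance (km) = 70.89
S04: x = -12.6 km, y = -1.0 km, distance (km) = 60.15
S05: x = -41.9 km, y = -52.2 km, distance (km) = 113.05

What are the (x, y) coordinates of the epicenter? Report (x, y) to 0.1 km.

Circle about each station: (x + 22.4)² + (y + 5.4)² = 70.89²; (x + 12.6)² + (y + 1.0)² = 60.15²; (x + 41.9)² + (y + 52.2)² = 113.05².
Subtracting the S03 equation from the S04 and S05 equations removes the quadratic terms:
19.6 x + 8.8 y = 1036.21
-39.0 x − 93.6 y = -3805.38
Solving the 2×2 system: x ≈ 42.6, y ≈ 22.9 km.

(42.6, 22.9)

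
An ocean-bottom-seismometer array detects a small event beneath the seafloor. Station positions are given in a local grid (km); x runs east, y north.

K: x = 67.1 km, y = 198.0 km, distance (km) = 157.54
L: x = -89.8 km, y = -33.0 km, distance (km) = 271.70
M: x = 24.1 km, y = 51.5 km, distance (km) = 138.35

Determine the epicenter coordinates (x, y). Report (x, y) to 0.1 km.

Circle about each station: (x − 67.1)² + (y − 198.0)² = 157.54²; (x + 89.8)² + (y + 33.0)² = 271.70²; (x − 24.1)² + (y − 51.5)² = 138.35².
Subtracting pairs of circle equations eliminates x²+y² and gives linear equations (the radical axes):
-313.8 x − 462.0 y = -83555.41
-86.0 x − 293.0 y = -34795.22
Solving the 2×2 system: x ≈ 161.0, y ≈ 71.5 km.

161.0 km east, 71.5 km north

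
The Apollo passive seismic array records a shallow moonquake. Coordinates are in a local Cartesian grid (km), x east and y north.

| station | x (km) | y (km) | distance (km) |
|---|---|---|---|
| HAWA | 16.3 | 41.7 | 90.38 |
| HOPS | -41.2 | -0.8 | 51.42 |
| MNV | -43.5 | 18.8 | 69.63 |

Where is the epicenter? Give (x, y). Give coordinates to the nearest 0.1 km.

Circle about each station: (x − 16.3)² + (y − 41.7)² = 90.38²; (x + 41.2)² + (y + 0.8)² = 51.42²; (x + 43.5)² + (y − 18.8)² = 69.63².
Subtracting pairs of circle equations eliminates x²+y² and gives linear equations (the radical axes):
-115.0 x − 85.0 y = 5218.03
-119.6 x − 45.8 y = 3561.32
Solving the 2×2 system: x ≈ -13.0, y ≈ -43.8 km.

(-13.0, -43.8)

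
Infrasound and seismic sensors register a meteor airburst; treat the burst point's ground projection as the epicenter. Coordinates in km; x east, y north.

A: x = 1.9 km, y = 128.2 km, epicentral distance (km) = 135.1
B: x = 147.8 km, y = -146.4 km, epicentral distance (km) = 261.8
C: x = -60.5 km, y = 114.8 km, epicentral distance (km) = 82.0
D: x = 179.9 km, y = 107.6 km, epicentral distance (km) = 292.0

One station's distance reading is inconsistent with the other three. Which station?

Solve using three stations at a time. Using A, C, D (subtract circle equations pairwise → linear system) gives (x, y) ≈ (-105.6, 46.6).
Distances from that point to each station vs reported:
  A: calculated 135.0 vs reported 135.1 → residual 0.1 km
  B: calculated 318.5 vs reported 261.8 → residual 56.7 km
  C: calculated 81.8 vs reported 82.0 → residual 0.2 km
  D: calculated 291.9 vs reported 292.0 → residual 0.1 km
A, C, D are mutually consistent (residuals ≈ 0); B is off by 56.7 km.

B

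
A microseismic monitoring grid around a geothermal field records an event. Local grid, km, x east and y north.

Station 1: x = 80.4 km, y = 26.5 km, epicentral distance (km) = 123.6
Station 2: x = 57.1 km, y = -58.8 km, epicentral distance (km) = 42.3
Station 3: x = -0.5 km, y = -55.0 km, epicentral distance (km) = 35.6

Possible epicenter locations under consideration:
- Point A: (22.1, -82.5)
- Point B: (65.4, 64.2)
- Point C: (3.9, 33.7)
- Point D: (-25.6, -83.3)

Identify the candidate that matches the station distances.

Point A

For each candidate, compare |candidate − station| to the reported distance:
Point A: residuals Station 1 0.0, Station 2 0.0, Station 3 0.0 → max 0.0 km
Point B: residuals Station 1 83.0, Station 2 81.0, Station 3 100.6 → max 100.6 km
Point C: residuals Station 1 46.8, Station 2 64.4, Station 3 53.2 → max 64.4 km
Point D: residuals Station 1 29.0, Station 2 44.0, Station 3 2.2 → max 44.0 km
Only Point A has all residuals ≈ 0.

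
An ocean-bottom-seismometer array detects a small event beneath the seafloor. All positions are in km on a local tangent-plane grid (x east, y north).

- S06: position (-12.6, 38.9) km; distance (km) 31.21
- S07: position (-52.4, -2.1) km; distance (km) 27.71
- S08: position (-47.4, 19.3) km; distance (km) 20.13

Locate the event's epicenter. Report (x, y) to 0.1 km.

Circle about each station: (x + 12.6)² + (y − 38.9)² = 31.21²; (x + 52.4)² + (y + 2.1)² = 27.71²; (x + 47.4)² + (y − 19.3)² = 20.13².
Subtracting the S06 equation from the S07 and S08 equations removes the quadratic terms:
-79.6 x − 82.0 y = 1284.42
-69.6 x − 39.2 y = 1516.13
Solving the 2×2 system: x ≈ -28.6, y ≈ 12.1 km.

x ≈ -28.6 km, y ≈ 12.1 km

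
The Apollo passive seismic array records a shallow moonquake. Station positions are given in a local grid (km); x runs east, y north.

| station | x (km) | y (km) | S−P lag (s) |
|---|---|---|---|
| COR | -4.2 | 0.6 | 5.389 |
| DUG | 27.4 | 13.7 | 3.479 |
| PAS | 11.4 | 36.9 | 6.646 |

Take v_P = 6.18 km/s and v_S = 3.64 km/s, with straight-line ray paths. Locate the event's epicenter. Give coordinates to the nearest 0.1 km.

41.3 km east, -13.8 km north

Distance from S−P lag: d = Δt · v_P v_S / (v_P − v_S) = Δt · (6.18·3.64)/(6.18−3.64) ≈ 8.8564·Δt.
So d_COR = 47.73, d_DUG = 30.81, d_PAS = 58.86 km.
Circle about each station: (x + 4.2)² + (y − 0.6)² = 47.73²; (x − 27.4)² + (y − 13.7)² = 30.81²; (x − 11.4)² + (y − 36.9)² = 58.86².
Subtracting pairs of circle equations eliminates x²+y² and gives linear equations (the radical axes):
63.2 x + 26.2 y = 2249.35
31.2 x + 72.6 y = 287.22
Solving the 2×2 system: x ≈ 41.3, y ≈ -13.8 km.
Check against COR (with the unrounded x, y): √((x + 4.2)²+(y − 0.6)²) = 47.73 ≈ 47.73 km. ✓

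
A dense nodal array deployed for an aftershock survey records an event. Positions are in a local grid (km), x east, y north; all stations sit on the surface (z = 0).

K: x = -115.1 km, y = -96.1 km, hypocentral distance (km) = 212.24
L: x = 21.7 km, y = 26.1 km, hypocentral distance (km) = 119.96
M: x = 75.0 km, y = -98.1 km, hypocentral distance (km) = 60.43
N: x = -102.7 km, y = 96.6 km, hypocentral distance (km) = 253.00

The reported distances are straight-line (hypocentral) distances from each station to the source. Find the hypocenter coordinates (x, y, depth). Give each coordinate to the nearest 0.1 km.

Each station gives a sphere (x−x_i)² + (y−y_i)² + z² = d_i² (stations at z=0).
Subtracting the K sphere from L and M: z² cancels, leaving linear equations in x and y:
273.6 x + 244.4 y = 9324.30
380.2 x − 4.0 y = 34159.42
Solving: x ≈ 89.197, y ≈ -61.702 km (keep extra digits for the depth step; rounded: 89.2, -61.7).
Then from the K sphere: z² = 212.24² − (x + 115.1)² − (y + 96.1)² with x = 89.197, y = -61.702, so z ≈ 46.101 ≈ 46.1 km.
Check against N (with the unrounded solution): distance 253.00 ≈ 253.00 km. ✓

x ≈ 89.2 km, y ≈ -61.7 km, depth ≈ 46.1 km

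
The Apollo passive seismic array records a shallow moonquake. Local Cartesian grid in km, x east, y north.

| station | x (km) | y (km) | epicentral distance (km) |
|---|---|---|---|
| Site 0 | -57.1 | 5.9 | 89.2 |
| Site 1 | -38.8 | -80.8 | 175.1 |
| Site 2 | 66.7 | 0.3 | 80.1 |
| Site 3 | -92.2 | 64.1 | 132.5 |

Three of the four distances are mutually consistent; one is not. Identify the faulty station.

Site 0

Solve using three stations at a time. Using Site 1, Site 2, Site 3 (subtract circle equations pairwise → linear system) gives (x, y) ≈ (39.8, 75.7).
Distances from that point to each station vs reported:
  Site 0: calculated 119.4 vs reported 89.2 → residual 30.2 km
  Site 1: calculated 175.1 vs reported 175.1 → residual 0.0 km
  Site 2: calculated 80.0 vs reported 80.1 → residual 0.1 km
  Site 3: calculated 132.5 vs reported 132.5 → residual 0.0 km
Site 1, Site 2, Site 3 are mutually consistent (residuals ≈ 0); Site 0 is off by 30.2 km.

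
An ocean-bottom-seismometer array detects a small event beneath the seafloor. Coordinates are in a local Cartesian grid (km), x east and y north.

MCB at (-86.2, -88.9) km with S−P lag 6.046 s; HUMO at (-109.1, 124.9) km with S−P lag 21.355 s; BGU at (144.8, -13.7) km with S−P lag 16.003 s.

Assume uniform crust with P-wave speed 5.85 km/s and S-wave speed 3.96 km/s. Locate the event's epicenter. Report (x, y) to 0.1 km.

Distance from S−P lag: d = Δt · v_P v_S / (v_P − v_S) = Δt · (5.85·3.96)/(5.85−3.96) ≈ 12.2571·Δt.
So d_MCB = 74.11, d_HUMO = 261.75, d_BGU = 196.15 km.
Circle about each station: (x + 86.2)² + (y + 88.9)² = 74.11²; (x + 109.1)² + (y − 124.9)² = 261.75²; (x − 144.8)² + (y + 13.7)² = 196.15².
Subtracting the MCB equation from the HUMO and BGU equations removes the quadratic terms:
-45.8 x + 427.6 y = -50851.60
462.0 x + 150.4 y = -27161.45
Solving the 2×2 system: x ≈ -19.4, y ≈ -121.0 km.

x ≈ -19.4 km, y ≈ -121.0 km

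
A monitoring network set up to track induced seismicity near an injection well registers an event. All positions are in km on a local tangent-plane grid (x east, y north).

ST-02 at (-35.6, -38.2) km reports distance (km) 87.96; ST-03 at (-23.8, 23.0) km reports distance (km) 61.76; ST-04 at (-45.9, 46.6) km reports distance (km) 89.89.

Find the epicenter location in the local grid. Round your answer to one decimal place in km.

Circle about each station: (x + 35.6)² + (y + 38.2)² = 87.96²; (x + 23.8)² + (y − 23.0)² = 61.76²; (x + 45.9)² + (y − 46.6)² = 89.89².
Subtracting pairs of circle equations eliminates x²+y² and gives linear equations (the radical axes):
23.6 x + 122.4 y = 2291.50
-20.6 x + 169.6 y = 1208.52
Solving the 2×2 system: x ≈ 36.9, y ≈ 11.6 km.

(36.9, 11.6)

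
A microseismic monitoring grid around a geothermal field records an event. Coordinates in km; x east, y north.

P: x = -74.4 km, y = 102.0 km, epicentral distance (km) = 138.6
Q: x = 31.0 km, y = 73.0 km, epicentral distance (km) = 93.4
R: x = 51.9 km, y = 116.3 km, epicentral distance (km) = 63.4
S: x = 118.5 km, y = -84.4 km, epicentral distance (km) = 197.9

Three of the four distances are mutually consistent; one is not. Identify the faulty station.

Solve using three stations at a time. Using Q, R, S (subtract circle equations pairwise → linear system) gives (x, y) ≈ (115.1, 113.4).
Distances from that point to each station vs reported:
  P: calculated 189.8 vs reported 138.6 → residual 51.2 km
  Q: calculated 93.3 vs reported 93.4 → residual 0.1 km
  R: calculated 63.3 vs reported 63.4 → residual 0.1 km
  S: calculated 197.9 vs reported 197.9 → residual 0.0 km
Q, R, S are mutually consistent (residuals ≈ 0); P is off by 51.2 km.

P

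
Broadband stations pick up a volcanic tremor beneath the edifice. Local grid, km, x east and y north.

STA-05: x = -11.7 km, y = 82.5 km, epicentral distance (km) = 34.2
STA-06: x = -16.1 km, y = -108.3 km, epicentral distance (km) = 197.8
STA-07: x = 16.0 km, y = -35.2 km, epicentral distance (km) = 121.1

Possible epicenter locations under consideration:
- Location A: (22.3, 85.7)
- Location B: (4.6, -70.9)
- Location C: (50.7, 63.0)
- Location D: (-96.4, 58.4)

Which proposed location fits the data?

Location A

For each candidate, compare |candidate − station| to the reported distance:
Location A: residuals STA-05 0.0, STA-06 0.0, STA-07 0.0 → max 0.0 km
Location B: residuals STA-05 120.1, STA-06 155.1, STA-07 83.6 → max 155.1 km
Location C: residuals STA-05 31.2, STA-06 13.9, STA-07 16.9 → max 31.2 km
Location D: residuals STA-05 53.9, STA-06 12.8, STA-07 25.2 → max 53.9 km
Only Location A has all residuals ≈ 0.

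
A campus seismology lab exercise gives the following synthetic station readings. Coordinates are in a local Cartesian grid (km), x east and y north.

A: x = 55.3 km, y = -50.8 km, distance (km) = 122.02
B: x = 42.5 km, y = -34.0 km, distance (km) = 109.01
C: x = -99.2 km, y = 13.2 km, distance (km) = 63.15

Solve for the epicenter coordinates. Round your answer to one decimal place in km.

Circle about each station: (x − 55.3)² + (y + 50.8)² = 122.02²; (x − 42.5)² + (y + 34.0)² = 109.01²; (x + 99.2)² + (y − 13.2)² = 63.15².
Subtracting the A equation from the B and C equations removes the quadratic terms:
-25.6 x + 33.6 y = 329.22
-309.0 x + 128.0 y = 15277.11
Solving the 2×2 system: x ≈ -66.3, y ≈ -40.7 km.

(-66.3, -40.7)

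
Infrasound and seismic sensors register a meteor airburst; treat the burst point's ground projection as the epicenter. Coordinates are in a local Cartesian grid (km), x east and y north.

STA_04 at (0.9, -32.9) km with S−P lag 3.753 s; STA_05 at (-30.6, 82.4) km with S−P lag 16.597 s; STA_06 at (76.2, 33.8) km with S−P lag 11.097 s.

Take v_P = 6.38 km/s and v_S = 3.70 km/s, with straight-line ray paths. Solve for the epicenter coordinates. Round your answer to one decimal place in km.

28.3 km east, -51.4 km north

Distance from S−P lag: d = Δt · v_P v_S / (v_P − v_S) = Δt · (6.38·3.70)/(6.38−3.70) ≈ 8.8082·Δt.
So d_STA_04 = 33.06, d_STA_05 = 146.19, d_STA_06 = 97.74 km.
Circle about each station: (x − 0.9)² + (y + 32.9)² = 33.06²; (x + 30.6)² + (y − 82.4)² = 146.19²; (x − 76.2)² + (y − 33.8)² = 97.74².
Subtracting the STA_04 equation from the STA_05 and STA_06 equations removes the quadratic terms:
-63.0 x + 230.6 y = -13635.65
150.6 x + 133.4 y = -2594.48
Solving the 2×2 system: x ≈ 28.3, y ≈ -51.4 km.
Check against STA_04 (with the unrounded x, y): √((x − 0.9)²+(y + 32.9)²) = 33.06 ≈ 33.06 km. ✓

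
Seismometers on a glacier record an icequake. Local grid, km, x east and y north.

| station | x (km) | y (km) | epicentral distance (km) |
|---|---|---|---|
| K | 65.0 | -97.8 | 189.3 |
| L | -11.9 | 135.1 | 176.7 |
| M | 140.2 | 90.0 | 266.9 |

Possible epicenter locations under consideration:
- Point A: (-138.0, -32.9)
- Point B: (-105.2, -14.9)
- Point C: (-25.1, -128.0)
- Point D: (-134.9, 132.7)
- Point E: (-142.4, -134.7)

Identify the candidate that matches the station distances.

For each candidate, compare |candidate − station| to the reported distance:
Point A: residuals K 23.8, L 33.4, M 37.2 → max 37.2 km
Point B: residuals K 0.0, L 0.1, M 0.0 → max 0.1 km
Point C: residuals K 94.3, L 86.7, M 6.7 → max 94.3 km
Point D: residuals K 115.8, L 53.7, M 11.5 → max 115.8 km
Point E: residuals K 21.4, L 123.0, M 94.1 → max 123.0 km
Only Point B has all residuals ≈ 0.

Point B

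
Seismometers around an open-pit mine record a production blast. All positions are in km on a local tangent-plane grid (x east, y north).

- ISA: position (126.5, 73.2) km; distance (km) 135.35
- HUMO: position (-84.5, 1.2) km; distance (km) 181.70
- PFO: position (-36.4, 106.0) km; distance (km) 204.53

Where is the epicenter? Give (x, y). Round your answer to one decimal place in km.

87.8 km east, -56.5 km north

Circle about each station: (x − 126.5)² + (y − 73.2)² = 135.35²; (x + 84.5)² + (y − 1.2)² = 181.70²; (x + 36.4)² + (y − 106.0)² = 204.53².
Subtracting the ISA equation from the HUMO and PFO equations removes the quadratic terms:
-422.0 x − 144.0 y = -28914.07
-325.8 x + 65.6 y = -32312.43
Solving the 2×2 system: x ≈ 87.8, y ≈ -56.5 km.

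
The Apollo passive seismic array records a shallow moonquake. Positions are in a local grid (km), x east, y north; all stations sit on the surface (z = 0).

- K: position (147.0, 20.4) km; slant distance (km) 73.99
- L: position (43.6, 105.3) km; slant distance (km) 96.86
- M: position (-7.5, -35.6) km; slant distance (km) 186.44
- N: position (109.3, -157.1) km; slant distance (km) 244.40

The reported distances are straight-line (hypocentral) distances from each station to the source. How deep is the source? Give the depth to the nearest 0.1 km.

Each station gives a sphere (x−x_i)² + (y−y_i)² + z² = d_i² (stations at z=0).
Subtracting the K sphere from L and M: z² cancels, leaving linear equations in x and y:
-206.8 x + 169.8 y = -12943.45
-309.0 x − 112.0 y = -49986.90
Solving: x ≈ 131.396, y ≈ 83.800 km (keep extra digits for the depth step; rounded: 131.4, 83.8).
Then from the K sphere: z² = 73.99² − (x − 147.0)² − (y − 20.4)² with x = 131.396, y = 83.800, so z ≈ 34.806 ≈ 34.8 km.

depth ≈ 34.8 km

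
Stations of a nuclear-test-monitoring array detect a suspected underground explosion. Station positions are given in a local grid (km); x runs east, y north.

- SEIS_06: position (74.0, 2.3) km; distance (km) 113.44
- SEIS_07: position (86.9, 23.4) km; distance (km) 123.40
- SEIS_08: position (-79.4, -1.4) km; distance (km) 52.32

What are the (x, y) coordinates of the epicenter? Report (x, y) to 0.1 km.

x ≈ -36.4 km, y ≈ 28.4 km

Circle about each station: (x − 74.0)² + (y − 2.3)² = 113.44²; (x − 86.9)² + (y − 23.4)² = 123.40²; (x + 79.4)² + (y + 1.4)² = 52.32².
Subtracting the SEIS_06 equation from the SEIS_07 and SEIS_08 equations removes the quadratic terms:
25.8 x + 42.2 y = 258.95
-306.8 x − 7.4 y = 10956.28
Solving the 2×2 system: x ≈ -36.4, y ≈ 28.4 km.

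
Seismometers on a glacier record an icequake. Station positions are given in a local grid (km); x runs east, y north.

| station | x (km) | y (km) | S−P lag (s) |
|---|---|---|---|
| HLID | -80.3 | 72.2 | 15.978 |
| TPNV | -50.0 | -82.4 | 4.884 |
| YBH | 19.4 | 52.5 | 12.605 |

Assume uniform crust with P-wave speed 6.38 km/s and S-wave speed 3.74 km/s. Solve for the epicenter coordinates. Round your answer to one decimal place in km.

Distance from S−P lag: d = Δt · v_P v_S / (v_P − v_S) = Δt · (6.38·3.74)/(6.38−3.74) ≈ 9.0383·Δt.
So d_HLID = 144.41, d_TPNV = 44.14, d_YBH = 113.93 km.
Circle about each station: (x + 80.3)² + (y − 72.2)² = 144.41²; (x + 50.0)² + (y + 82.4)² = 44.14²; (x − 19.4)² + (y − 52.5)² = 113.93².
Subtracting the HLID equation from the TPNV and YBH equations removes the quadratic terms:
60.6 x − 309.2 y = 16534.74
199.4 x − 39.4 y = -654.12
Solving the 2×2 system: x ≈ -14.4, y ≈ -56.3 km.
Check against HLID (with the unrounded x, y): √((x + 80.3)²+(y − 72.2)²) = 144.41 ≈ 144.41 km. ✓

x ≈ -14.4 km, y ≈ -56.3 km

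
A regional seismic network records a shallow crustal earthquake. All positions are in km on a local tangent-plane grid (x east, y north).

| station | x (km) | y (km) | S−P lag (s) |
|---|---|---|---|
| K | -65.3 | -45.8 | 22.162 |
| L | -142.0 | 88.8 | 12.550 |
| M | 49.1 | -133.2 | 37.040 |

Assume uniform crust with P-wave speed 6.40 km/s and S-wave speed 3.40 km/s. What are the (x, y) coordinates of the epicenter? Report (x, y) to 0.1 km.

Distance from S−P lag: d = Δt · v_P v_S / (v_P − v_S) = Δt · (6.40·3.40)/(6.40−3.40) ≈ 7.2533·Δt.
So d_K = 160.75, d_L = 91.03, d_M = 268.66 km.
Circle about each station: (x + 65.3)² + (y + 45.8)² = 160.75²; (x + 142.0)² + (y − 88.8)² = 91.03²; (x − 49.1)² + (y + 133.2)² = 268.66².
Subtracting pairs of circle equations eliminates x²+y² and gives linear equations (the radical axes):
-153.4 x + 269.2 y = 39241.81
228.8 x − 174.8 y = -32546.31
Solving the 2×2 system: x ≈ -54.7, y ≈ 114.6 km.

(-54.7, 114.6)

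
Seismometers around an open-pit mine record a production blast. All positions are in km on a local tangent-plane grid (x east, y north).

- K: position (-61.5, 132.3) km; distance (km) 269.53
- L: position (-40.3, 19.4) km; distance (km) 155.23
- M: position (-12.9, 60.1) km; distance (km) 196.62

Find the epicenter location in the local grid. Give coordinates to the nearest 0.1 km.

-31.9 km east, -135.6 km north

Circle about each station: (x + 61.5)² + (y − 132.3)² = 269.53²; (x + 40.3)² + (y − 19.4)² = 155.23²; (x + 12.9)² + (y − 60.1)² = 196.62².
Subtracting pairs of circle equations eliminates x²+y² and gives linear equations (the radical axes):
42.4 x − 225.8 y = 29264.98
97.2 x − 144.4 y = 16479.88
Solving the 2×2 system: x ≈ -31.9, y ≈ -135.6 km.
Check against K (with the unrounded x, y): √((x + 61.5)²+(y − 132.3)²) = 269.53 ≈ 269.53 km. ✓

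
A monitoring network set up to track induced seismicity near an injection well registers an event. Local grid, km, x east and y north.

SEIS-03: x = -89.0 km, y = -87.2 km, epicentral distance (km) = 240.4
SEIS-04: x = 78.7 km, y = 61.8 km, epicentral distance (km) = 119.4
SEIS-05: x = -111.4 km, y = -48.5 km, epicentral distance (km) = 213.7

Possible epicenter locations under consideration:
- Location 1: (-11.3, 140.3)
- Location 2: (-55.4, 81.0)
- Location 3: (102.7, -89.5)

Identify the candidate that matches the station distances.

For each candidate, compare |candidate − station| to the reported distance:
Location 1: residuals SEIS-03 0.0, SEIS-04 0.0, SEIS-05 0.0 → max 0.0 km
Location 2: residuals SEIS-03 68.9, SEIS-04 16.1, SEIS-05 72.6 → max 72.6 km
Location 3: residuals SEIS-03 48.7, SEIS-04 33.8, SEIS-05 4.3 → max 48.7 km
Only Location 1 has all residuals ≈ 0.

Location 1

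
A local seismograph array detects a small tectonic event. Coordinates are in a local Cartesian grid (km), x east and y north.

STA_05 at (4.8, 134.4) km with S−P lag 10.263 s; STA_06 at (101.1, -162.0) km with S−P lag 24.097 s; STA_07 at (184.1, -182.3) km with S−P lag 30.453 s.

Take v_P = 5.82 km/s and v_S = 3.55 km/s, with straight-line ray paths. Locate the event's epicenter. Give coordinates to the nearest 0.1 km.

Distance from S−P lag: d = Δt · v_P v_S / (v_P − v_S) = Δt · (5.82·3.55)/(5.82−3.55) ≈ 9.1018·Δt.
So d_STA_05 = 93.41, d_STA_06 = 219.33, d_STA_07 = 277.18 km.
Circle about each station: (x − 4.8)² + (y − 134.4)² = 93.41²; (x − 101.1)² + (y + 162.0)² = 219.33²; (x − 184.1)² + (y + 182.3)² = 277.18².
Subtracting the STA_05 equation from the STA_06 and STA_07 equations removes the quadratic terms:
192.6 x − 592.8 y = -21001.41
358.6 x − 633.4 y = -19063.62
Solving the 2×2 system: x ≈ 22.1, y ≈ 42.6 km.

(22.1, 42.6)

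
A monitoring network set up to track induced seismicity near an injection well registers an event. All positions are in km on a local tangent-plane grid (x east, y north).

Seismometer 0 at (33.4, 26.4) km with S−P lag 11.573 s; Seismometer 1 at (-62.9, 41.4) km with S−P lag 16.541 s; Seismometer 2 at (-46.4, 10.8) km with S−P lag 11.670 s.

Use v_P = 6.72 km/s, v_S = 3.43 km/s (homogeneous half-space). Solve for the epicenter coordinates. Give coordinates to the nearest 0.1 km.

x ≈ 7.7 km, y ≈ -50.5 km

Distance from S−P lag: d = Δt · v_P v_S / (v_P − v_S) = Δt · (6.72·3.43)/(6.72−3.43) ≈ 7.0060·Δt.
So d_Seismometer 0 = 81.08, d_Seismometer 1 = 115.89, d_Seismometer 2 = 81.76 km.
Circle about each station: (x − 33.4)² + (y − 26.4)² = 81.08²; (x + 62.9)² + (y − 41.4)² = 115.89²; (x + 46.4)² + (y − 10.8)² = 81.76².
Subtracting pairs of circle equations eliminates x²+y² and gives linear equations (the radical axes):
-192.6 x + 30.0 y = -2998.68
-159.6 x − 31.2 y = 346.35
Solving the 2×2 system: x ≈ 7.7, y ≈ -50.5 km.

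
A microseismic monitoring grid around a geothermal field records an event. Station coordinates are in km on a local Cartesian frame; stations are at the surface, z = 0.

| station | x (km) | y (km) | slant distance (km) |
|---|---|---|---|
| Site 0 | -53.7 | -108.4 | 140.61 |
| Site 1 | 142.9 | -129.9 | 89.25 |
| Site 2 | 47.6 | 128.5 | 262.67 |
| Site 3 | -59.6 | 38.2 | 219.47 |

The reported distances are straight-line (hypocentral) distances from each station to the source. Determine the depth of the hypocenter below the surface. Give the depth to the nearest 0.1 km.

56.4 km

Each station gives a sphere (x−x_i)² + (y−y_i)² + z² = d_i² (stations at z=0).
Subtracting the Site 0 sphere from Site 1 and Site 2: z² cancels, leaving linear equations in x and y:
393.2 x − 43.0 y = 34465.78
202.6 x + 473.8 y = -45080.60
Solving: x ≈ 73.798, y ≈ -126.704 km (keep extra digits for the depth step; rounded: 73.8, -126.7).
Then from the Site 0 sphere: z² = 140.61² − (x + 53.7)² − (y + 108.4)² with x = 73.798, y = -126.704, so z ≈ 56.395 ≈ 56.4 km.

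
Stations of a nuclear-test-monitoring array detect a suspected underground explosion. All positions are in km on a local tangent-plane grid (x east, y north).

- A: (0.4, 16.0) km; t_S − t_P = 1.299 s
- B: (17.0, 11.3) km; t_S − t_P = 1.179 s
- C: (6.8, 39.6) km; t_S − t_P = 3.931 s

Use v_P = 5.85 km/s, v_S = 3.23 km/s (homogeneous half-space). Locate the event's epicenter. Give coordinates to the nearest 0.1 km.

Distance from S−P lag: d = Δt · v_P v_S / (v_P − v_S) = Δt · (5.85·3.23)/(5.85−3.23) ≈ 7.2120·Δt.
So d_A = 9.37, d_B = 8.50, d_C = 28.35 km.
Circle about each station: (x − 0.4)² + (y − 16.0)² = 9.37²; (x − 17.0)² + (y − 11.3)² = 8.50²; (x − 6.8)² + (y − 39.6)² = 28.35².
Subtracting the A equation from the B and C equations removes the quadratic terms:
33.2 x − 9.4 y = 176.08
12.8 x + 47.2 y = 642.31
Solving the 2×2 system: x ≈ 8.5, y ≈ 11.3 km.

x ≈ 8.5 km, y ≈ 11.3 km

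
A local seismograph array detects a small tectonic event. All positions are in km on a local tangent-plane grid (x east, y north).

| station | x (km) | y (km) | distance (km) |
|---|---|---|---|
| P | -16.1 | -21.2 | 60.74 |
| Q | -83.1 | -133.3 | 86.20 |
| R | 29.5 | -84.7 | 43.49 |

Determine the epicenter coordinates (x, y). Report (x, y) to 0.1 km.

-13.9 km east, -81.9 km north

Circle about each station: (x + 16.1)² + (y + 21.2)² = 60.74²; (x + 83.1)² + (y + 133.3)² = 86.20²; (x − 29.5)² + (y + 84.7)² = 43.49².
Subtracting pairs of circle equations eliminates x²+y² and gives linear equations (the radical axes):
-134.0 x − 224.2 y = 20224.76
91.2 x − 127.0 y = 9133.66
Solving the 2×2 system: x ≈ -13.9, y ≈ -81.9 km.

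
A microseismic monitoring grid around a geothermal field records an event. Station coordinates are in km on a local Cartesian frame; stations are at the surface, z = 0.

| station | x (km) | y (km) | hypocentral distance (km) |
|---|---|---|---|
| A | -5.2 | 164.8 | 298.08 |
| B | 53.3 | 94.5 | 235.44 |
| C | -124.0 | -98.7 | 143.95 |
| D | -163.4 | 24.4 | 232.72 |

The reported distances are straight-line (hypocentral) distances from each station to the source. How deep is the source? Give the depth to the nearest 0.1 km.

depth ≈ 63.7 km

Each station gives a sphere (x−x_i)² + (y−y_i)² + z² = d_i² (stations at z=0).
Subtracting the A sphere from B and C: z² cancels, leaving linear equations in x and y:
117.0 x − 140.6 y = 18004.75
-237.6 x − 527.0 y = 66061.69
Solving: x ≈ 2.106, y ≈ -126.304 km (keep extra digits for the depth step; rounded: 2.1, -126.3).
Then from the A sphere: z² = 298.08² − (x + 5.2)² − (y − 164.8)² with x = 2.106, y = -126.304, so z ≈ 63.693 ≈ 63.7 km.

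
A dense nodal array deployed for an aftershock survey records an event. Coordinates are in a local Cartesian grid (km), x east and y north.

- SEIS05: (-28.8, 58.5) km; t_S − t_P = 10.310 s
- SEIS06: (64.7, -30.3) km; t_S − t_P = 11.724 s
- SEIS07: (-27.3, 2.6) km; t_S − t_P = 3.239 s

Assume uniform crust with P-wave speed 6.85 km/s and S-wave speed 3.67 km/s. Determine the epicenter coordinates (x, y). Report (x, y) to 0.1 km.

x ≈ -27.7 km, y ≈ -23.0 km

Distance from S−P lag: d = Δt · v_P v_S / (v_P − v_S) = Δt · (6.85·3.67)/(6.85−3.67) ≈ 7.9055·Δt.
So d_SEIS05 = 81.51, d_SEIS06 = 92.68, d_SEIS07 = 25.61 km.
Circle about each station: (x + 28.8)² + (y − 58.5)² = 81.51²; (x − 64.7)² + (y + 30.3)² = 92.68²; (x + 27.3)² + (y − 2.6)² = 25.61².
Subtracting pairs of circle equations eliminates x²+y² and gives linear equations (the radical axes):
187.0 x − 177.6 y = -1093.21
3.0 x − 111.8 y = 2488.37
Solving the 2×2 system: x ≈ -27.7, y ≈ -23.0 km.
Check against SEIS05 (with the unrounded x, y): √((x + 28.8)²+(y − 58.5)²) = 81.51 ≈ 81.51 km. ✓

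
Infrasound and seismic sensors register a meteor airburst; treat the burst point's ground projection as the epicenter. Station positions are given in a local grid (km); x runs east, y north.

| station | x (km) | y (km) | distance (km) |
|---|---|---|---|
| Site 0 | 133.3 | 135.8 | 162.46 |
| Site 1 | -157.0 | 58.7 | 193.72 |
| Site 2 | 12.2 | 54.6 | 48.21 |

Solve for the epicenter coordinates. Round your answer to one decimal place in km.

Circle about each station: (x − 133.3)² + (y − 135.8)² = 162.46²; (x + 157.0)² + (y − 58.7)² = 193.72²; (x − 12.2)² + (y − 54.6)² = 48.21².
Subtracting the Site 0 equation from the Site 1 and Site 2 equations removes the quadratic terms:
-580.6 x − 154.2 y = -19250.03
-242.2 x − 162.4 y = -9011.48
Solving the 2×2 system: x ≈ 30.5, y ≈ 10.0 km.

(30.5, 10.0)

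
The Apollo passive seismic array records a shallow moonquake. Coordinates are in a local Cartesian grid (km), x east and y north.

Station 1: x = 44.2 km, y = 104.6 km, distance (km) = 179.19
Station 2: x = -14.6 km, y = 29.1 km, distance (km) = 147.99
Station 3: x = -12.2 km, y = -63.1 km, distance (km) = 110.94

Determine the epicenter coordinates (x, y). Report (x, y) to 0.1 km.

Circle about each station: (x − 44.2)² + (y − 104.6)² = 179.19²; (x + 14.6)² + (y − 29.1)² = 147.99²; (x + 12.2)² + (y + 63.1)² = 110.94².
Subtracting the Station 1 equation from the Station 2 and Station 3 equations removes the quadratic terms:
-117.6 x − 151.0 y = -1626.81
-112.8 x − 335.4 y = 11037.02
Solving the 2×2 system: x ≈ 98.7, y ≈ -66.1 km.
Check against Station 1 (with the unrounded x, y): √((x − 44.2)²+(y − 104.6)²) = 179.20 ≈ 179.19 km. ✓

(98.7, -66.1)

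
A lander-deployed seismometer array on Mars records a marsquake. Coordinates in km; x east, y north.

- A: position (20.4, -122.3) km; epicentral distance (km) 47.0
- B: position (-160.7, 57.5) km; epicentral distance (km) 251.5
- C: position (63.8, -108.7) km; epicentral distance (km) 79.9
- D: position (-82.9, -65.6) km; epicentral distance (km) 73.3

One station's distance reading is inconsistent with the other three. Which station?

B

Solve using three stations at a time. Using A, C, D (subtract circle equations pairwise → linear system) gives (x, y) ≈ (-13.9, -90.3).
Distances from that point to each station vs reported:
  A: calculated 46.9 vs reported 47.0 → residual 0.1 km
  B: calculated 208.3 vs reported 251.5 → residual 43.2 km
  C: calculated 79.9 vs reported 79.9 → residual 0.0 km
  D: calculated 73.3 vs reported 73.3 → residual 0.0 km
A, C, D are mutually consistent (residuals ≈ 0); B is off by 43.2 km.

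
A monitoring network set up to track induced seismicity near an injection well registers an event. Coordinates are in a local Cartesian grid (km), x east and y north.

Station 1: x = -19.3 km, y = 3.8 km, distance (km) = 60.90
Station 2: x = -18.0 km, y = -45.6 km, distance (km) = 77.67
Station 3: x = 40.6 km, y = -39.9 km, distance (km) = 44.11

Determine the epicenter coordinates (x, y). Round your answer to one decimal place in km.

x ≈ 41.6 km, y ≈ 4.2 km

Circle about each station: (x + 19.3)² + (y − 3.8)² = 60.90²; (x + 18.0)² + (y + 45.6)² = 77.67²; (x − 40.6)² + (y + 39.9)² = 44.11².
Subtracting the Station 1 equation from the Station 2 and Station 3 equations removes the quadratic terms:
2.6 x − 98.8 y = -307.39
119.8 x − 87.4 y = 4616.56
Solving the 2×2 system: x ≈ 41.6, y ≈ 4.2 km.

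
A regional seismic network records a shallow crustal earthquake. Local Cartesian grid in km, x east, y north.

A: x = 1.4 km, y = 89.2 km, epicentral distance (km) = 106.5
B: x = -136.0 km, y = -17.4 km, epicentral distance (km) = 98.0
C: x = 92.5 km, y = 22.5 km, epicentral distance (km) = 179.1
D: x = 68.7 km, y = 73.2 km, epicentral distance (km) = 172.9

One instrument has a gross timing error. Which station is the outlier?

Solve using three stations at a time. Using A, B, D (subtract circle equations pairwise → linear system) gives (x, y) ≈ (-104.2, 75.3).
Distances from that point to each station vs reported:
  A: calculated 106.5 vs reported 106.5 → residual 0.0 km
  B: calculated 98.0 vs reported 98.0 → residual 0.0 km
  C: calculated 203.6 vs reported 179.1 → residual 24.5 km
  D: calculated 172.9 vs reported 172.9 → residual 0.0 km
A, B, D are mutually consistent (residuals ≈ 0); C is off by 24.5 km.

C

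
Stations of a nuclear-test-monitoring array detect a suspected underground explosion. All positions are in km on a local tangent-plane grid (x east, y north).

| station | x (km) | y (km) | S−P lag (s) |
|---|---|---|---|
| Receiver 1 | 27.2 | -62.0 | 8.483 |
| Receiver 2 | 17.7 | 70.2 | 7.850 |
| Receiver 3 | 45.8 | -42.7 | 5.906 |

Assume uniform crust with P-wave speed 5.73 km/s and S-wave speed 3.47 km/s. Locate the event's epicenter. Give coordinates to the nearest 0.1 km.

49.9 km east, 9.1 km north

Distance from S−P lag: d = Δt · v_P v_S / (v_P − v_S) = Δt · (5.73·3.47)/(5.73−3.47) ≈ 8.7978·Δt.
So d_Receiver 1 = 74.63, d_Receiver 2 = 69.06, d_Receiver 3 = 51.96 km.
Circle about each station: (x − 27.2)² + (y + 62.0)² = 74.63²; (x − 17.7)² + (y − 70.2)² = 69.06²; (x − 45.8)² + (y + 42.7)² = 51.96².
Subtracting pairs of circle equations eliminates x²+y² and gives linear equations (the radical axes):
-19.0 x + 264.4 y = 1457.84
37.2 x + 38.6 y = 2206.89
Solving the 2×2 system: x ≈ 49.9, y ≈ 9.1 km.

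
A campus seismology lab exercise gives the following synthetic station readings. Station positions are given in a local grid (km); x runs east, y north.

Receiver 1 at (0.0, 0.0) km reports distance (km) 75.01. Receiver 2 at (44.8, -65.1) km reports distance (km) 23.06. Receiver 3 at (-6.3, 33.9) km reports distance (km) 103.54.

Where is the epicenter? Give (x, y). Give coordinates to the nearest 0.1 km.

(58.7, -46.7)

Circle about each station: x² + y² = 75.01²; (x − 44.8)² + (y + 65.1)² = 23.06²; (x + 6.3)² + (y − 33.9)² = 103.54².
Subtracting the Receiver 1 equation from the Receiver 2 and Receiver 3 equations removes the quadratic terms:
89.6 x − 130.2 y = 11339.79
-12.6 x + 67.8 y = -3905.13
Solving the 2×2 system: x ≈ 58.7, y ≈ -46.7 km.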